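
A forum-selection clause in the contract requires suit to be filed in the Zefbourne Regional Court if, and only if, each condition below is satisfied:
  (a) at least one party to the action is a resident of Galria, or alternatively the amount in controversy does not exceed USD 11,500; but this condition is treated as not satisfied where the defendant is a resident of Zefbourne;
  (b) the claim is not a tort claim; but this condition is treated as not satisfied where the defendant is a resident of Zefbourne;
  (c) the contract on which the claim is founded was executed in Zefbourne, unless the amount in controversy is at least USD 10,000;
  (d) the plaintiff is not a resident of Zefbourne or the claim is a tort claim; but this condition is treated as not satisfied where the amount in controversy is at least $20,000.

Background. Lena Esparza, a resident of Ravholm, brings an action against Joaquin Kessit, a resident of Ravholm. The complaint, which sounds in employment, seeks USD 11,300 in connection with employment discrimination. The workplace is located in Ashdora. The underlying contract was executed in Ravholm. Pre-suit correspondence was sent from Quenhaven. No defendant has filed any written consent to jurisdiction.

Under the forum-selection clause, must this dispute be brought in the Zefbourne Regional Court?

The Zefbourne Regional Court:
  (a) The amount in controversy is $11,300, within the 11,500 dollars ceiling, so this disjunct is met. And the carve-out is inapplicable — the defendant resides in Ravholm, not Zefbourne. Satisfied.
  (b) The claim is an employment claim, not a tort claim. And the carve-out is inapplicable — the defendant resides in Ravholm, not Zefbourne. Condition met.
  (c) The contract was executed in Ravholm, not Zefbourne. However, the amount in controversy is $11,300, which meets the USD 10,000 floor, so the 'unless' proviso supplies this condition. Met.
  (d) The plaintiff resides in Ravholm, which is not Zefbourne, so this disjunct is met. And the carve-out is inapplicable — the amount in controversy is USD 11,300, below the $20,000 floor. Satisfied.
  → The clause applies.

Yes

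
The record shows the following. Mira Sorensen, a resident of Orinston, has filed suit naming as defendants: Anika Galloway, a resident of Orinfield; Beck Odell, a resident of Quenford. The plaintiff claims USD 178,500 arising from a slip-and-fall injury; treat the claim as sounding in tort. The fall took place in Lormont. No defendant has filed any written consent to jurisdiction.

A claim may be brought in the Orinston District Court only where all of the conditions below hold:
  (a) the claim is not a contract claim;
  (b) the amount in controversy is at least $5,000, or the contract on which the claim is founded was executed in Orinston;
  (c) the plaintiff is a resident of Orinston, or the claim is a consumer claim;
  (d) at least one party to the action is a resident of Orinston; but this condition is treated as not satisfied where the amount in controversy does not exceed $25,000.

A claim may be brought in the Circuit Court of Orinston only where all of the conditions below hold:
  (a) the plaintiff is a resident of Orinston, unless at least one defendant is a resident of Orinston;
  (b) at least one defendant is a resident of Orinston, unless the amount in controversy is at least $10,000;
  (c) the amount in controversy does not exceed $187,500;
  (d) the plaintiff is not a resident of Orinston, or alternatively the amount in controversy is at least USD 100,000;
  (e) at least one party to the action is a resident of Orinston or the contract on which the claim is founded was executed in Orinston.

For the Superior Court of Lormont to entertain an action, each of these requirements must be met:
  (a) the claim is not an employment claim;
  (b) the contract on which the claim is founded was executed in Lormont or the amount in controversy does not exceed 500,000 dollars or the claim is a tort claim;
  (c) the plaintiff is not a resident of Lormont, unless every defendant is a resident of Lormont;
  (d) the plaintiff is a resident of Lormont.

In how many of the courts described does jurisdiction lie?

The Orinston District Court:
  (a) The claim is a tort claim, not a contract claim. Met.
  (b) The amount in controversy is $178,500, which meets the USD 5,000 floor, so one alternative holds. Met.
  (c) The plaintiff resides in Orinston, which satisfies one of the alternatives. Condition met.
  (d) Mira Sorensen resides in Orinston. The exception is not triggered, since the amount in controversy is 178,500 dollars, above the 25,000 dollars ceiling. Met.
  → Every requirement is satisfied — jurisdiction.
The Circuit Court of Orinston:
  (a) The plaintiff resides in Orinston. Condition met.
  (b) No defendant resides in Orinston (they reside in Orinfield, Quenford). The proviso rescues it, though: the amount in controversy is USD 178,500, which meets the $10,000 floor. Satisfied.
  (c) The amount in controversy is $178,500, within the USD 187,500 ceiling. Condition met.
  (d) The amount in controversy is $178,500, which meets the USD 100,000 floor, so this disjunct is met. Satisfied.
  (e) Mira Sorensen resides in Orinston — that alternative is enough. Satisfied.
  → The court has jurisdiction.
The Superior Court of Lormont:
  (a) The claim is a tort claim, not an employment claim. Satisfied.
  (b) The amount in controversy is 178,500 dollars, within the USD 500,000 ceiling — that alternative is enough. Condition met.
  (c) The plaintiff resides in Orinston, which is not Lormont. Met.
  (d) The plaintiff resides in Orinston, not Lormont. Fails.
  → Not every requirement is met — no jurisdiction.
Courts with jurisdiction: the Orinston District Court, the Circuit Court of Orinston — 2 in total.

2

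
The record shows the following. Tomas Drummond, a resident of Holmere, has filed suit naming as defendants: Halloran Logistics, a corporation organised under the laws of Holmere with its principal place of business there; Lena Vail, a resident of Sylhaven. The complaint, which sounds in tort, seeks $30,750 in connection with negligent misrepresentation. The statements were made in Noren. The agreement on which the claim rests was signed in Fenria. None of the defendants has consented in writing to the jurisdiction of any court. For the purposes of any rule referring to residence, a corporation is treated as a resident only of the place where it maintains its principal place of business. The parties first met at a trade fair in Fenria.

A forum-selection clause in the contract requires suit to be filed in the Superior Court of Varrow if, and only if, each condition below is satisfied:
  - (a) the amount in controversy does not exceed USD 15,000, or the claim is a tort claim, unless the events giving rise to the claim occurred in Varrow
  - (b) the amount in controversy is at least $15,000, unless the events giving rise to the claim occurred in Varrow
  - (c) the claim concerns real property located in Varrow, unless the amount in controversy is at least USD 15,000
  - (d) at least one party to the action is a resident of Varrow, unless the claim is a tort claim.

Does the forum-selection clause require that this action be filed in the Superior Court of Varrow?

The Superior Court of Varrow:
  (a) The claim is a tort claim, which satisfies one of the alternatives. Condition met.
  (b) The amount in controversy is 30,750 dollars, which meets the $15,000 floor. Condition met.
  (c) The claim does not concern real property. The proviso rescues it, though: the amount in controversy is $30,750, which meets the $15,000 floor. Met.
  (d) No party resides in Varrow. However, the claim is a tort claim, so the 'unless' proviso supplies this condition. Condition met.
  → The clause applies.

Yes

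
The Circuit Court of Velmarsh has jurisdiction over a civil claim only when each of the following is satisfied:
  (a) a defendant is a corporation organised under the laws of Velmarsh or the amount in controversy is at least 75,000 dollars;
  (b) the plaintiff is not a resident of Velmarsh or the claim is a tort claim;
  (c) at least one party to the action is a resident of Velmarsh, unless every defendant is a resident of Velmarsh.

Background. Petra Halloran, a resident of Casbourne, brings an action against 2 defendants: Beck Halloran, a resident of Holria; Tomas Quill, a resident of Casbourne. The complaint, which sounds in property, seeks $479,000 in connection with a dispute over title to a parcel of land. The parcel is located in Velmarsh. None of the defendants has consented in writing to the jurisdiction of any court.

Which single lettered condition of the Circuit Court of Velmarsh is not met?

The Circuit Court of Velmarsh:
  (a) The amount in controversy is 479,000 dollars, which meets the USD 75,000 floor, which satisfies one of the alternatives. Satisfied.
  (b) The plaintiff resides in Casbourne, which is not Velmarsh, so one alternative holds. Condition met.
  (c) No party resides in Velmarsh. Nor does the 'unless' clause help: the defendants reside as follows — Beck Halloran in Holria, Tomas Quill in Casbourne — not all in Velmarsh. Fails.
Only condition (c) fails.

(c)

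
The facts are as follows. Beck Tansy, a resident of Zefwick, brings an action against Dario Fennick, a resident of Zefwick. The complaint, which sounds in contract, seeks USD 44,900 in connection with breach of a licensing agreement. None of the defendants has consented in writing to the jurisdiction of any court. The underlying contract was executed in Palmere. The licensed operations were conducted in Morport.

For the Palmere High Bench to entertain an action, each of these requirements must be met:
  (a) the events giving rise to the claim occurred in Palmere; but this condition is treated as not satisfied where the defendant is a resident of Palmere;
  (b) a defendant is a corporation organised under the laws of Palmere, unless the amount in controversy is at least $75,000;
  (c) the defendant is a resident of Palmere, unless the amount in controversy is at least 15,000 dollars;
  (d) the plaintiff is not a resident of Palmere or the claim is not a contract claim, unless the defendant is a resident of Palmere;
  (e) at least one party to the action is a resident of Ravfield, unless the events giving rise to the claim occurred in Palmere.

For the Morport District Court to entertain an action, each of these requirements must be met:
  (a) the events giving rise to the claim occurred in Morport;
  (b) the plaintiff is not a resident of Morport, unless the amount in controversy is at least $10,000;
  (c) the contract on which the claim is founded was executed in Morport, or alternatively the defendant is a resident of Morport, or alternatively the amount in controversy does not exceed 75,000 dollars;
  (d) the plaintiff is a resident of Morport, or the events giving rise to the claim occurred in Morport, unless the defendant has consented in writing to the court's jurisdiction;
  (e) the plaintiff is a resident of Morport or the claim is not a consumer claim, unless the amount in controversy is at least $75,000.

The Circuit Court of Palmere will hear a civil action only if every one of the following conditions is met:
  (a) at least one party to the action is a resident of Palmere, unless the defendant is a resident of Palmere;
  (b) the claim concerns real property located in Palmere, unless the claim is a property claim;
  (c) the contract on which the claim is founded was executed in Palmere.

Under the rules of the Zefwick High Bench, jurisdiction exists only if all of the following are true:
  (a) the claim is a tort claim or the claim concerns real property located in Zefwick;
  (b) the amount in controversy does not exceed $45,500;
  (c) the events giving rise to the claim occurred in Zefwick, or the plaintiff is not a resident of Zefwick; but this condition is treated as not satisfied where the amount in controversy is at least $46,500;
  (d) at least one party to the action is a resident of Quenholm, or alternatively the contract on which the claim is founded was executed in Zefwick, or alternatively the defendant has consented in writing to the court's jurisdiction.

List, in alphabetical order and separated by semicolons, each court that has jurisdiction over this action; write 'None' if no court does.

the Morport District Court

The Palmere High Bench:
  (a) The operative events occurred in Morport, not Palmere. Not met.
  (b) No defendant is a corporation. Nor does the 'unless' clause help: the amount in controversy is $44,900, below the USD 75,000 floor. Condition not met.
  (c) The defendant resides in Zefwick, not Palmere. However, the amount in controversy is USD 44,900, which meets the 15,000 dollars floor, so the 'unless' proviso supplies this condition. Condition met.
  (d) The plaintiff resides in Zefwick, which is not Palmere — that alternative is enough. Met.
  (e) No party resides in Ravfield. And the operative events occurred in Morport, not Palmere, so the proviso does not save it. Not met.
  → No jurisdiction.
The Morport District Court:
  (a) The operative events occurred in Morport. Condition met.
  (b) The plaintiff resides in Zefwick, which is not Morport. Met.
  (c) The amount in controversy is 44,900 dollars, within the $75,000 ceiling, so this disjunct is met. Satisfied.
  (d) The operative events occurred in Morport, which satisfies one of the alternatives. Met.
  (e) The claim is a contract claim, not a consumer claim — that alternative is enough. Met.
  → All conditions met; jurisdiction exists.
The Circuit Court of Palmere:
  (a) No party resides in Palmere. And the defendant resides in Zefwick, not Palmere, so the proviso does not save it. Not met.
  (b) The claim does not concern real property. Nor does the 'unless' clause help: the claim is a contract claim, not a property claim. Not satisfied.
  (c) The contract was executed in Palmere. Satisfied.
  → The court lacks jurisdiction.
The Zefwick High Bench:
  (a) The claim is a contract claim, not a tort claim; the claim does not concern real property — no alternative holds. Not met.
  (b) The amount in controversy is 44,900 dollars, within the USD 45,500 ceiling. Condition met.
  (c) The operative events occurred in Morport, not Zefwick; the plaintiff resides in Zefwick — no alternative holds. Not satisfied.
  (d) No party resides in Quenholm; the contract was executed in Palmere, not Zefwick; no such written consent has been filed — every alternative fails. Fails.
  → The court lacks jurisdiction.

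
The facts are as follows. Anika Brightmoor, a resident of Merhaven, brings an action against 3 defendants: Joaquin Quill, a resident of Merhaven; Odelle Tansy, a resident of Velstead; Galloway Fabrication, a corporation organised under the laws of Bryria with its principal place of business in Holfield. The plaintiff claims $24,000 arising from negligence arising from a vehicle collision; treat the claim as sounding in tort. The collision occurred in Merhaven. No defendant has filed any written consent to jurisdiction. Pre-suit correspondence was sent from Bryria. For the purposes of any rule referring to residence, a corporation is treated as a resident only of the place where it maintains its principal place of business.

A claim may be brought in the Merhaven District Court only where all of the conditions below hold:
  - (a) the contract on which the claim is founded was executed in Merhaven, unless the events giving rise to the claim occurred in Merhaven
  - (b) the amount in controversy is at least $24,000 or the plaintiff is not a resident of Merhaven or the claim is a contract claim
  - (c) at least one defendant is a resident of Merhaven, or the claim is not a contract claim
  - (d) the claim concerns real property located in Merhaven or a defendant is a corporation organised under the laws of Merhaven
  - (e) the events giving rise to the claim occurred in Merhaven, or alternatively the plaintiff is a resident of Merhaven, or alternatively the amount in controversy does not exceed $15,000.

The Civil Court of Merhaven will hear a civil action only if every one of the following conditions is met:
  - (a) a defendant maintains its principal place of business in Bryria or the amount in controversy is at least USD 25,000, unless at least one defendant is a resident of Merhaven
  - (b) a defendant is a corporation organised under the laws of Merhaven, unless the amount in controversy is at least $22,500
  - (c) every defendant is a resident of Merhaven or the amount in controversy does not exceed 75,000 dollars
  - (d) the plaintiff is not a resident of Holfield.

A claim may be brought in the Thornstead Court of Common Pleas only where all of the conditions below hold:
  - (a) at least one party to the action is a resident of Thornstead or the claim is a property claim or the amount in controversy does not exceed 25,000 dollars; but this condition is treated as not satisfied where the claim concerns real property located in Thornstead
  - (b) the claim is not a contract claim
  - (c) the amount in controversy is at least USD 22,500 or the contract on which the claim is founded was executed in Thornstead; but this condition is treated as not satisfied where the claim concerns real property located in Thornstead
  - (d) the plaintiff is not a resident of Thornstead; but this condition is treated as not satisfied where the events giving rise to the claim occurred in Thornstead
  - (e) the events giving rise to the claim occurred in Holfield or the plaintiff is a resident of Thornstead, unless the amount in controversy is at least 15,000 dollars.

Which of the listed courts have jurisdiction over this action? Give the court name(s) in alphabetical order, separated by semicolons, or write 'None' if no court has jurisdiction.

the Civil Court of Merhaven; the Thornstead Court of Common Pleas

The Merhaven District Court:
  (a) No contract (and hence no place of execution) is alleged. However, the operative events occurred in Merhaven, so the 'unless' proviso supplies this condition. Satisfied.
  (b) The amount in controversy is USD 24,000, which meets the 24,000 dollars floor, which satisfies one of the alternatives. Satisfied.
  (c) Joaquin Quill resides in Merhaven — that alternative is enough. Satisfied.
  (d) The claim does not concern real property; the corporate defendant(s) are organised in Bryria, not Merhaven — no alternative holds. Condition not met.
  (e) The operative events occurred in Merhaven, so this disjunct is met. Satisfied.
  → No jurisdiction.
The Civil Court of Merhaven:
  (a) The corporate defendant(s) have their principal place of business in Holfield, not Bryria; the amount in controversy is 24,000 dollars, below the $25,000 floor — every alternative fails. But Joaquin Quill resides in Merhaven, and the 'unless' clause therefore excuses the requirement. Satisfied.
  (b) The corporate defendant(s) are organised in Bryria, not Merhaven. However, the amount in controversy is $24,000, which meets the USD 22,500 floor, so the 'unless' proviso supplies this condition. Met.
  (c) The amount in controversy is $24,000, within the USD 75,000 ceiling, which satisfies one of the alternatives. Met.
  (d) The plaintiff resides in Merhaven, which is not Holfield. Met.
  → All conditions met; jurisdiction exists.
The Thornstead Court of Common Pleas:
  (a) The amount in controversy is 24,000 dollars, within the 25,000 dollars ceiling, so this disjunct is met. And the carve-out is inapplicable — the claim does not concern real property. Condition met.
  (b) The claim is a tort claim, not a contract claim. Met.
  (c) The amount in controversy is 24,000 dollars, which meets the 22,500 dollars floor, so this disjunct is met. The carve-out does not apply: the claim does not concern real property. Satisfied.
  (d) The plaintiff resides in Merhaven, which is not Thornstead. And the carve-out is inapplicable — the operative events occurred in Merhaven, not Thornstead. Met.
  (e) The operative events occurred in Merhaven, not Holfield; the plaintiff resides in Merhaven, not Thornstead — none of the alternatives is met. The proviso rescues it, though: the amount in controversy is 24,000 dollars, which meets the 15,000 dollars floor. Condition met.
  → All conditions met; jurisdiction exists.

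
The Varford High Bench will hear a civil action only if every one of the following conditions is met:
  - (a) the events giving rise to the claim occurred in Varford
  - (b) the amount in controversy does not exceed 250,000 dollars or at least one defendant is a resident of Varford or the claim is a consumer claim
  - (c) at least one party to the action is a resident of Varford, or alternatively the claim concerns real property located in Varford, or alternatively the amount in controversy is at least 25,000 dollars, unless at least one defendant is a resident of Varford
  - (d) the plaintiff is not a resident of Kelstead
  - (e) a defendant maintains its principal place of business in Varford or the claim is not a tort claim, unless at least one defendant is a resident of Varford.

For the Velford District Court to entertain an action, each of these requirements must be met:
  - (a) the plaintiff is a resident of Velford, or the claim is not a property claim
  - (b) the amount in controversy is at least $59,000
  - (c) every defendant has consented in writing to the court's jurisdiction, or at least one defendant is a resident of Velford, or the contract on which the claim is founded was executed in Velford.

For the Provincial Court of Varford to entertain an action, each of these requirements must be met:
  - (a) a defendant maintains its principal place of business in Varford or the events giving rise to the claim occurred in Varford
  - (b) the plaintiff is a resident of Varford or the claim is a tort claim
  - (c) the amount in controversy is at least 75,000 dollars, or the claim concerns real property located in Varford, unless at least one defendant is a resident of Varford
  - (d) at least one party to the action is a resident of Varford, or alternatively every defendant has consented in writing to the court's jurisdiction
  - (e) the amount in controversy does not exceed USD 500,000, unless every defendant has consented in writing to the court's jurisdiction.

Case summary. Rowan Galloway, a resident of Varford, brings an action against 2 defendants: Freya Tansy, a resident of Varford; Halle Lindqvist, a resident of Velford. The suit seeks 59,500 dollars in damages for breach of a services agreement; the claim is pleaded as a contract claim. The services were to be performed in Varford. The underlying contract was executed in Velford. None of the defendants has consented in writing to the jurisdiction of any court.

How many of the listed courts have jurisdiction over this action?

The Varford High Bench:
  (a) The operative events occurred in Varford. Condition met.
  (b) The amount in controversy is 59,500 dollars, within the 250,000 dollars ceiling, so one alternative holds. Met.
  (c) Rowan Galloway resides in Varford, which satisfies one of the alternatives. Met.
  (d) The plaintiff resides in Varford, which is not Kelstead. Satisfied.
  (e) The claim is a contract claim, not a tort claim — that alternative is enough. Met.
  → Jurisdiction lies.
The Velford District Court:
  (a) The claim is a contract claim, not a property claim, so this disjunct is met. Condition met.
  (b) The amount in controversy is 59,500 dollars, which meets the $59,000 floor. Satisfied.
  (c) Halle Lindqvist resides in Velford, so this disjunct is met. Satisfied.
  → All conditions met; jurisdiction exists.
The Provincial Court of Varford:
  (a) The operative events occurred in Varford — that alternative is enough. Satisfied.
  (b) The plaintiff resides in Varford, so this disjunct is met. Met.
  (c) The amount in controversy is $59,500, below the USD 75,000 floor; the claim does not concern real property — none of the alternatives is met. However, Freya Tansy resides in Varford, so the 'unless' proviso supplies this condition. Condition met.
  (d) Rowan Galloway resides in Varford, so one alternative holds. Satisfied.
  (e) The amount in controversy is 59,500 dollars, within the $500,000 ceiling. Condition met.
  → Jurisdiction lies.
Courts with jurisdiction: the Varford High Bench, the Velford District Court, the Provincial Court of Varford — 3 in total.

3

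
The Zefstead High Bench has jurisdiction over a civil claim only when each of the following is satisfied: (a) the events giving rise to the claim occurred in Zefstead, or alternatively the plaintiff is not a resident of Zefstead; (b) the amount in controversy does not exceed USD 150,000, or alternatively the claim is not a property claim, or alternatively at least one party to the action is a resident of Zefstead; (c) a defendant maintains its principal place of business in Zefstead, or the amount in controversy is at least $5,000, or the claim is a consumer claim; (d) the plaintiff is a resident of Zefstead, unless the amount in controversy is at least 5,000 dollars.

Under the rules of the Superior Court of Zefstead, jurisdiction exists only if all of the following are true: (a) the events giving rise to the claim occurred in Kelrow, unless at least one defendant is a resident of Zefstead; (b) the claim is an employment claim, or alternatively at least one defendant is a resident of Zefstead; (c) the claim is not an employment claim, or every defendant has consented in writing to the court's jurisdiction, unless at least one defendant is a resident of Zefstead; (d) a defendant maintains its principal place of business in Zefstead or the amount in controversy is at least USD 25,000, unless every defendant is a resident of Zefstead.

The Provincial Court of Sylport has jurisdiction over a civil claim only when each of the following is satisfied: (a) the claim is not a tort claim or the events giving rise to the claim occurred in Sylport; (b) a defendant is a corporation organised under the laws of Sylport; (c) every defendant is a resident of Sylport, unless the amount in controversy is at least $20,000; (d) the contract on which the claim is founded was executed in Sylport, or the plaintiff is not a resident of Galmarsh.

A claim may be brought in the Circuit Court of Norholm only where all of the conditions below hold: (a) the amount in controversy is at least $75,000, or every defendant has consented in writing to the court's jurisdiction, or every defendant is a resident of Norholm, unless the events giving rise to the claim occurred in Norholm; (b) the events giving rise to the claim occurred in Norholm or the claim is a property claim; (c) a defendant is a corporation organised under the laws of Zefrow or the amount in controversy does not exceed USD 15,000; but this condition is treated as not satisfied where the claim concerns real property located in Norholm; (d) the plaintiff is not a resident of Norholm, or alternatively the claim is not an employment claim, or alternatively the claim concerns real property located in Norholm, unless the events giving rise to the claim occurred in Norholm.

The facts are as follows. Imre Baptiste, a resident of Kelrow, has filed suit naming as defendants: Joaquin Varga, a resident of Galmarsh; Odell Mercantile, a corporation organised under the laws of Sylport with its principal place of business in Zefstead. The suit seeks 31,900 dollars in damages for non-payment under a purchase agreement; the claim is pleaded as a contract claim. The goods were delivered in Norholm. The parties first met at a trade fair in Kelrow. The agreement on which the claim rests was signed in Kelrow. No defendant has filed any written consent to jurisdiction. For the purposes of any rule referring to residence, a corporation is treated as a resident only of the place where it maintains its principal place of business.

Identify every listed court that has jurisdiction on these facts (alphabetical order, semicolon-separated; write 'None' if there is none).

the Provincial Court of Sylport; the Superior Court of Zefstead; the Zefstead High Bench

The Zefstead High Bench:
  (a) The plaintiff resides in Kelrow, which is not Zefstead, so one alternative holds. Condition met.
  (b) The amount in controversy is 31,900 dollars, within the $150,000 ceiling, so this disjunct is met. Satisfied.
  (c) Odell Mercantile has its principal place of business in Zefstead, so this disjunct is met. Condition met.
  (d) The plaintiff resides in Kelrow, not Zefstead. However, the amount in controversy is USD 31,900, which meets the 5,000 dollars floor, so the 'unless' proviso supplies this condition. Condition met.
  → Jurisdiction lies.
The Superior Court of Zefstead:
  (a) The operative events occurred in Norholm, not Kelrow. The proviso rescues it, though: Odell Mercantile resides in Zefstead. Condition met.
  (b) Odell Mercantile resides in Zefstead, so this disjunct is met. Condition met.
  (c) The claim is a contract claim, not an employment claim, which satisfies one of the alternatives. Condition met.
  (d) Odell Mercantile has its principal place of business in Zefstead — that alternative is enough. Satisfied.
  → Jurisdiction lies.
The Provincial Court of Sylport:
  (a) The claim is a contract claim, not a tort claim — that alternative is enough. Met.
  (b) Odell Mercantile is organised under the laws of Sylport. Condition met.
  (c) The defendants reside as follows — Joaquin Varga in Galmarsh, Odell Mercantile in Zefstead — not all in Sylport. The proviso rescues it, though: the amount in controversy is $31,900, which meets the 20,000 dollars floor. Satisfied.
  (d) The plaintiff resides in Kelrow, which is not Galmarsh, so this disjunct is met. Condition met.
  → Jurisdiction lies.
The Circuit Court of Norholm:
  (a) The amount in controversy is 31,900 dollars, below the USD 75,000 floor; no such written consent has been filed; the defendants reside as follows — Joaquin Varga in Galmarsh, Odell Mercantile in Zefstead — not all in Norholm — no alternative holds. But the operative events occurred in Norholm, and the 'unless' clause therefore excuses the requirement. Condition met.
  (b) The operative events occurred in Norholm, which satisfies one of the alternatives. Condition met.
  (c) The corporate defendant(s) are organised in Sylport, not Zefrow; the amount in controversy is 31,900 dollars, above the $15,000 ceiling — no alternative holds. Fails.
  (d) The plaintiff resides in Kelrow, which is not Norholm, so one alternative holds. Condition met.
  → At least one condition fails; no jurisdiction.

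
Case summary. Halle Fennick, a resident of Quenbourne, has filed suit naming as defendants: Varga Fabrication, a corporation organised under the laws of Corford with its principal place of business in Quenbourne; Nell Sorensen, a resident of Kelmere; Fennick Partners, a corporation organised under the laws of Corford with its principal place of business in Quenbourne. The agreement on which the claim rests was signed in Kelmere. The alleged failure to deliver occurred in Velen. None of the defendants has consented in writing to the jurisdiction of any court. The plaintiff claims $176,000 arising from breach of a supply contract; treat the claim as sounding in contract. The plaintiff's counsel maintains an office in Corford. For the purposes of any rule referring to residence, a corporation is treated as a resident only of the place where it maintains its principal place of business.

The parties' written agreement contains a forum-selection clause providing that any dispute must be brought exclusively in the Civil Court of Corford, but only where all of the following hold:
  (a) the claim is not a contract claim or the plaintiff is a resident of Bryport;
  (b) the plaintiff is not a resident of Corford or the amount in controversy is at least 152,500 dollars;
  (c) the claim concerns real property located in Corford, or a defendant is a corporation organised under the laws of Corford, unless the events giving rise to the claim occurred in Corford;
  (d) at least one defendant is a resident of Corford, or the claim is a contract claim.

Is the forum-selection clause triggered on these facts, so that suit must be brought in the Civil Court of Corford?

The Civil Court of Corford:
  (a) The claim is a contract claim; the plaintiff resides in Quenbourne, not Bryport — none of the alternatives is met. Not satisfied.
  (b) The plaintiff resides in Quenbourne, which is not Corford — that alternative is enough. Satisfied.
  (c) Varga Fabrication is organised under the laws of Corford — that alternative is enough. Condition met.
  (d) The claim is a contract claim, so one alternative holds. Condition met.
  → Forum clause is not triggered.

No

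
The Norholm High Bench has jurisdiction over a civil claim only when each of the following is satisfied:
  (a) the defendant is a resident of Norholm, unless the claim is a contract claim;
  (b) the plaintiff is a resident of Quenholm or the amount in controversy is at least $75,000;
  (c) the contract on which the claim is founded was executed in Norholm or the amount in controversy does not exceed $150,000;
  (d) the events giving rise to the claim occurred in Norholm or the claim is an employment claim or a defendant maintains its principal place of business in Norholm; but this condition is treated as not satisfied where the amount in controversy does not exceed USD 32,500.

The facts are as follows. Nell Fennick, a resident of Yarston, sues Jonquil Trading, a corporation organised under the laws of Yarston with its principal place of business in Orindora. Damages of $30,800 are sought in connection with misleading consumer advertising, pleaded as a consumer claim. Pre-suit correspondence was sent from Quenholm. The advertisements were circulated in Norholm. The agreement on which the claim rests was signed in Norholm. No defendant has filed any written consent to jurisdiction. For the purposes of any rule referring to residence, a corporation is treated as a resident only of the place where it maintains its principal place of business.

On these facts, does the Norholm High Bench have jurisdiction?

The Norholm High Bench:
  (a) The defendant resides in Orindora, not Norholm. And the claim is a consumer claim, not a contract claim, so the proviso does not save it. Fails.
  (b) The plaintiff resides in Yarston, not Quenholm; the amount in controversy is 30,800 dollars, below the $75,000 floor — no alternative holds. Fails.
  (c) The contract was executed in Norholm, so one alternative holds. Satisfied.
  (d) The operative events occurred in Norholm, which satisfies one of the alternatives. However, the amount in controversy is USD 30,800, within the $32,500 ceiling, which falls within the stated exception and so defeats the condition. Condition not met.
  → The court lacks jurisdiction.

No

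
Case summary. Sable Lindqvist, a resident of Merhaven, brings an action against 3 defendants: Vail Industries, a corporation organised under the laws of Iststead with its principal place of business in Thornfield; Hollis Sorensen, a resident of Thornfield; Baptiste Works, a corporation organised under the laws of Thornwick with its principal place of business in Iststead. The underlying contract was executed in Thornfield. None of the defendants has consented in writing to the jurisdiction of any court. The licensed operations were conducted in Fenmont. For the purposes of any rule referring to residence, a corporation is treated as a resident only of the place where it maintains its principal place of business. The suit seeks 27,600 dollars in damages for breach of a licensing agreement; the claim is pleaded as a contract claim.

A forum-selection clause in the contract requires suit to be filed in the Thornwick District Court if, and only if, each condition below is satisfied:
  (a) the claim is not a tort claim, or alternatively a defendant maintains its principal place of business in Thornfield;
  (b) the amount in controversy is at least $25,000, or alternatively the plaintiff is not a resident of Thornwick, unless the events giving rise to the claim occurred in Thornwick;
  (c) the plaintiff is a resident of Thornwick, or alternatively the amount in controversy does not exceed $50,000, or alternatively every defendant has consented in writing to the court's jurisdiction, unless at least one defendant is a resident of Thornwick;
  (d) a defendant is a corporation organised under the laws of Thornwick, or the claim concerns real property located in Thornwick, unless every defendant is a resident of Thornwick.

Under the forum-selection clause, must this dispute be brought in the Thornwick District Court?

The Thornwick District Court:
  (a) The claim is a contract claim, not a tort claim, which satisfies one of the alternatives. Satisfied.
  (b) The amount in controversy is 27,600 dollars, which meets the $25,000 floor, so this disjunct is met. Met.
  (c) The amount in controversy is USD 27,600, within the 50,000 dollars ceiling, so one alternative holds. Met.
  (d) Baptiste Works is organised under the laws of Thornwick, so one alternative holds. Satisfied.
  → Forum clause is triggered.

Yes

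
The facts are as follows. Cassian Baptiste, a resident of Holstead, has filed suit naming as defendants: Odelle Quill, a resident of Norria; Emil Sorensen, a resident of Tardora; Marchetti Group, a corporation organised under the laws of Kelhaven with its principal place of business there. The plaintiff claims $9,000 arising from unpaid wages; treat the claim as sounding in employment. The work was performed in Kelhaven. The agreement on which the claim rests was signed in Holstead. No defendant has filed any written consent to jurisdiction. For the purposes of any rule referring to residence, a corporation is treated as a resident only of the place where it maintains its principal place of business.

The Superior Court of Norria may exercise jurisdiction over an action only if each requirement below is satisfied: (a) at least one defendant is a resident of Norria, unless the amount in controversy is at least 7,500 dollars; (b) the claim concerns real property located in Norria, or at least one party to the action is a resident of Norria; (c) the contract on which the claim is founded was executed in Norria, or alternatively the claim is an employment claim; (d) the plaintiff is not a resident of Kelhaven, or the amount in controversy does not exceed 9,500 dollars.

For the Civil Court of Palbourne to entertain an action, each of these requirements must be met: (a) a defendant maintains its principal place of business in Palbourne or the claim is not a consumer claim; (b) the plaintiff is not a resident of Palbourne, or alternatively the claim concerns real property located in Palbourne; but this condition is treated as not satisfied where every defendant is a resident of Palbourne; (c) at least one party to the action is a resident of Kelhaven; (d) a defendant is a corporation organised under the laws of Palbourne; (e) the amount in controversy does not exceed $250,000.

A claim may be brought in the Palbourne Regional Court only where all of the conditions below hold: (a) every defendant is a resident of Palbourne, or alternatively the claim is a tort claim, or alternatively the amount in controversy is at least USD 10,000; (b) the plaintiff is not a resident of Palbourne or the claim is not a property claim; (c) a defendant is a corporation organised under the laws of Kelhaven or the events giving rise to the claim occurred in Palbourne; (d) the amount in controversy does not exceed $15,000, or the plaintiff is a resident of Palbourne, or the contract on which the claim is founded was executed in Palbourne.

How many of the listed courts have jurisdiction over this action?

1

The Superior Court of Norria:
  (a) Odelle Quill resides in Norria. Satisfied.
  (b) Odelle Quill resides in Norria — that alternative is enough. Satisfied.
  (c) The claim is an employment claim, which satisfies one of the alternatives. Condition met.
  (d) The plaintiff resides in Holstead, which is not Kelhaven, which satisfies one of the alternatives. Met.
  → Every requirement is satisfied — jurisdiction.
The Civil Court of Palbourne:
  (a) The claim is an employment claim, not a consumer claim — that alternative is enough. Met.
  (b) The plaintiff resides in Holstead, which is not Palbourne, which satisfies one of the alternatives. The exception is not triggered, since the defendants reside as follows — Odelle Quill in Norria, Emil Sorensen in Tardora, Marchetti Group in Kelhaven — not all in Palbourne. Satisfied.
  (c) Marchetti Group resides in Kelhaven. Condition met.
  (d) The corporate defendant(s) are organised in Kelhaven, not Palbourne. Fails.
  (e) The amount in controversy is 9,000 dollars, within the 250,000 dollars ceiling. Satisfied.
  → At least one condition fails; no jurisdiction.
The Palbourne Regional Court:
  (a) The defendants reside as follows — Odelle Quill in Norria, Emil Sorensen in Tardora, Marchetti Group in Kelhaven — not all in Palbourne; the claim is an employment claim, not a tort claim; the amount in controversy is 9,000 dollars, below the $10,000 floor — none of the alternatives is met. Condition not met.
  (b) The plaintiff resides in Holstead, which is not Palbourne, which satisfies one of the alternatives. Condition met.
  (c) Marchetti Group is organised under the laws of Kelhaven, so one alternative holds. Satisfied.
  (d) The amount in controversy is USD 9,000, within the $15,000 ceiling — that alternative is enough. Satisfied.
  → The court lacks jurisdiction.
Courts with jurisdiction: the Superior Court of Norria — 1 in total.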